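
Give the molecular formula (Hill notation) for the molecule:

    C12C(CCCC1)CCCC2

Heavy atoms from the SMILES: 10 C.
Implicit hydrogens by atom environment:
  8 × C: 2 H each → 16
  2 × C: 1 H each → 2
  Total hydrogens = 18.
Molecular formula: C10H18

C10H18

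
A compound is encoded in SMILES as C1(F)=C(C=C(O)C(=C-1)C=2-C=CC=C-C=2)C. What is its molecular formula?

Heavy atoms from the SMILES: 13 C, 1 F, 1 O.
Implicit hydrogens by atom environment:
  7 × C (aromatic): 1 H each → 7
  5 × C (aromatic): no H
  1 × C: 3 H
  1 × F: no H
  1 × O: 1 H
  Total hydrogens = 11.
Molecular formula: C13H11FO

C13H11FO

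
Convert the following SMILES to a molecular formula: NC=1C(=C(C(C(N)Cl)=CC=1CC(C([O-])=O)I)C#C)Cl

C12H10Cl2IN2O2-

Heavy atoms from the SMILES: 12 C, 2 Cl, 1 I, 2 N, 2 O.
Implicit hydrogens by atom environment:
  5 × C (aromatic): no H
  3 × C: 1 H each → 3
  2 × C: no H
  2 × Cl: no H
  2 × N: 2 H each → 4
  1 × C: 2 H
  1 × C (aromatic): 1 H
  1 × I: no H
  1 × O: no H
  1 × O (charge -1): no H
  Total hydrogens = 10.
Net charge -1.
Molecular formula: C12H10Cl2IN2O2-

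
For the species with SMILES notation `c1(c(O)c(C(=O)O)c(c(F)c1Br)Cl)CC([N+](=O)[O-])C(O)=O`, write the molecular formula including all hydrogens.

Heavy atoms from the SMILES: 1 Br, 10 C, 1 Cl, 1 F, 1 N, 7 O.
Implicit hydrogens by atom environment:
  6 × C (aromatic): no H
  3 × O: 1 H each → 3
  3 × O: no H
  2 × C: no H
  1 × Br: no H
  1 × C: 2 H
  1 × C: 1 H
  1 × Cl: no H
  1 × F: no H
  1 × N (charge +1): no H
  1 × O (charge -1): no H
  Total hydrogens = 6.
Molecular formula: C10H6BrClFNO7

C10H6BrClFNO7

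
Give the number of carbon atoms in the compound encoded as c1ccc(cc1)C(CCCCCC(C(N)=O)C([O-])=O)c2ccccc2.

The symbol for carbon appears 21 times in the SMILES. Lowercase c denotes aromatic carbon and counts toward C.

21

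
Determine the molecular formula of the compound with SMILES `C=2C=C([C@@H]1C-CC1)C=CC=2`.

C10H12

Heavy atoms from the SMILES: 10 C.
Implicit hydrogens by atom environment:
  5 × C (aromatic): 1 H each → 5
  3 × C: 2 H each → 6
  1 × C: 1 H
  1 × C (aromatic): no H
  Total hydrogens = 12.
Molecular formula: C10H12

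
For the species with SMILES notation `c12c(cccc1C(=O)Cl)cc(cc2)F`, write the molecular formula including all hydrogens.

C11H6ClFO

Heavy atoms from the SMILES: 11 C, 1 Cl, 1 F, 1 O.
Implicit hydrogens by atom environment:
  6 × C (aromatic): 1 H each → 6
  4 × C (aromatic): no H
  1 × C: no H
  1 × Cl: no H
  1 × F: no H
  1 × O: no H
  Total hydrogens = 6.
Molecular formula: C11H6ClFO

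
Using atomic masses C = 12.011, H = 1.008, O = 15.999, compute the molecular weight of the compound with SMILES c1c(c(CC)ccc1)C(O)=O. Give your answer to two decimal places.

Molecular formula: C9H10O2.
M = 9×12.011 + 10×1.008 + 2×15.999 = 150.18 g/mol.

150.18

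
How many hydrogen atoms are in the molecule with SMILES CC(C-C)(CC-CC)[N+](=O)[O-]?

17

Hydrogens are implicit in SMILES; fill each atom to its normal valence:
  4 × C: 2 H each → 8
  3 × C: 3 H each → 9
  1 × C: no H
  1 × N (charge +1): no H
  1 × O: no H
  1 × O (charge -1): no H
  Total hydrogens = 17.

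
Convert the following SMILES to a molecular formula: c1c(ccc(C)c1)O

Heavy atoms from the SMILES: 7 C, 1 O.
Implicit hydrogens by atom environment:
  4 × C (aromatic): 1 H each → 4
  2 × C (aromatic): no H
  1 × C: 3 H
  1 × O: 1 H
  Total hydrogens = 8.
Molecular formula: C7H8O

C7H8O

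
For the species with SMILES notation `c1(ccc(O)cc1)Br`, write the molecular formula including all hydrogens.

C6H5BrO

Heavy atoms from the SMILES: 1 Br, 6 C, 1 O.
Implicit hydrogens by atom environment:
  4 × C (aromatic): 1 H each → 4
  2 × C (aromatic): no H
  1 × Br: no H
  1 × O: 1 H
  Total hydrogens = 5.
Molecular formula: C6H5BrO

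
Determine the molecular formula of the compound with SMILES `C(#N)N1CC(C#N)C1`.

Heavy atoms from the SMILES: 5 C, 3 N.
Implicit hydrogens by atom environment:
  3 × N: no H
  2 × C: 2 H each → 4
  2 × C: no H
  1 × C: 1 H
  Total hydrogens = 5.
Molecular formula: C5H5N3

C5H5N3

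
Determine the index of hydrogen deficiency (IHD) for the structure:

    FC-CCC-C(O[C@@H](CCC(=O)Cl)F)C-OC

1

Molecular formula from the SMILES: C11H19ClF2O3.
DoU = (2C + 2 + N − H − X)/2 = (2·11 + 2 + 0 − 19 − 3)/2 = 2/2 = 1.
(Structurally: 0 ring(s) + 1 π bond(s) = 1.)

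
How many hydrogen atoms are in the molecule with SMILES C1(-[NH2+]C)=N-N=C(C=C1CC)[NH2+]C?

Hydrogens are implicit in SMILES; fill each atom to its normal valence:
  3 × C: 3 H each → 9
  3 × C (aromatic): no H
  2 × N (charge +1): 2 H each → 4
  2 × N (aromatic): no H
  1 × C: 2 H
  1 × C (aromatic): 1 H
  Total hydrogens = 16.

16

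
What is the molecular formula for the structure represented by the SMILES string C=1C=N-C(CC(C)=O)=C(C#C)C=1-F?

C10H8FNO

Heavy atoms from the SMILES: 10 C, 1 F, 1 N, 1 O.
Implicit hydrogens by atom environment:
  3 × C (aromatic): no H
  2 × C (aromatic): 1 H each → 2
  2 × C: no H
  1 × C: 3 H
  1 × C: 2 H
  1 × C: 1 H
  1 × F: no H
  1 × N (aromatic): no H
  1 × O: no H
  Total hydrogens = 8.
Molecular formula: C10H8FNO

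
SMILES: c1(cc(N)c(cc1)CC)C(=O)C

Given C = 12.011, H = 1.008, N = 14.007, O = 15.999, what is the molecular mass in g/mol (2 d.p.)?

Molecular formula: C10H13NO.
M = 10×12.011 + 13×1.008 + 1×14.007 + 1×15.999 = 163.22 g/mol.

163.22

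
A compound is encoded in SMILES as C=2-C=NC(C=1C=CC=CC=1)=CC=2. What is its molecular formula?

C11H9N

Heavy atoms from the SMILES: 11 C, 1 N.
Implicit hydrogens by atom environment:
  9 × C (aromatic): 1 H each → 9
  2 × C (aromatic): no H
  1 × N (aromatic): no H
  Total hydrogens = 9.
Molecular formula: C11H9N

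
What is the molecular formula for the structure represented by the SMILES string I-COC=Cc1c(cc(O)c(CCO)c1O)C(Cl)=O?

Heavy atoms from the SMILES: 12 C, 1 Cl, 1 I, 5 O.
Implicit hydrogens by atom environment:
  5 × C (aromatic): no H
  3 × C: 2 H each → 6
  3 × O: 1 H each → 3
  2 × C: 1 H each → 2
  2 × O: no H
  1 × C (aromatic): 1 H
  1 × C: no H
  1 × Cl: no H
  1 × I: no H
  Total hydrogens = 12.
Molecular formula: C12H12ClIO5

C12H12ClIO5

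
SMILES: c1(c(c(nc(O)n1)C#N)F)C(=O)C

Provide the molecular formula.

C7H4FN3O2

Heavy atoms from the SMILES: 7 C, 1 F, 3 N, 2 O.
Implicit hydrogens by atom environment:
  4 × C (aromatic): no H
  2 × C: no H
  2 × N (aromatic): no H
  1 × C: 3 H
  1 × F: no H
  1 × N: no H
  1 × O: 1 H
  1 × O: no H
  Total hydrogens = 4.
Molecular formula: C7H4FN3O2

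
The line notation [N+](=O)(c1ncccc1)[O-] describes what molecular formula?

C5H4N2O2

Heavy atoms from the SMILES: 5 C, 2 N, 2 O.
Implicit hydrogens by atom environment:
  4 × C (aromatic): 1 H each → 4
  1 × C (aromatic): no H
  1 × N (aromatic): no H
  1 × N (charge +1): no H
  1 × O: no H
  1 × O (charge -1): no H
  Total hydrogens = 4.
Molecular formula: C5H4N2O2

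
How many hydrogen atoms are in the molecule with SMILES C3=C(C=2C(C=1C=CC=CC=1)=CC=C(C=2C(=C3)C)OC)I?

Hydrogens are implicit in SMILES; fill each atom to its normal valence:
  9 × C (aromatic): 1 H each → 9
  7 × C (aromatic): no H
  2 × C: 3 H each → 6
  1 × I: no H
  1 × O: no H
  Total hydrogens = 15.

15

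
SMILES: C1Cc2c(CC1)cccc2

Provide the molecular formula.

C10H12

Heavy atoms from the SMILES: 10 C.
Implicit hydrogens by atom environment:
  4 × C: 2 H each → 8
  4 × C (aromatic): 1 H each → 4
  2 × C (aromatic): no H
  Total hydrogens = 12.
Molecular formula: C10H12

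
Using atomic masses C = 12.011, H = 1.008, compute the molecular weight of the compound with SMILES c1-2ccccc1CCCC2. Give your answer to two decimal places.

Molecular formula: C10H12.
M = 10×12.011 + 12×1.008 = 132.21 g/mol.

132.21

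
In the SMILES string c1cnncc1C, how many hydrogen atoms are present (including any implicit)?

6

Hydrogens are implicit in SMILES; fill each atom to its normal valence:
  3 × C (aromatic): 1 H each → 3
  2 × N (aromatic): no H
  1 × C: 3 H
  1 × C (aromatic): no H
  Total hydrogens = 6.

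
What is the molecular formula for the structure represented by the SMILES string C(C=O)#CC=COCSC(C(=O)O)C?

C9H10O4S

Heavy atoms from the SMILES: 9 C, 4 O, 1 S.
Implicit hydrogens by atom environment:
  4 × C: 1 H each → 4
  3 × C: no H
  3 × O: no H
  1 × C: 3 H
  1 × C: 2 H
  1 × O: 1 H
  1 × S: no H
  Total hydrogens = 10.
Molecular formula: C9H10O4S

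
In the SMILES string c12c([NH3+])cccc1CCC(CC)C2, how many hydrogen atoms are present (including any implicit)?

18

Hydrogens are implicit in SMILES; fill each atom to its normal valence:
  4 × C: 2 H each → 8
  3 × C (aromatic): 1 H each → 3
  3 × C (aromatic): no H
  1 × C: 3 H
  1 × C: 1 H
  1 × N (charge +1): 3 H
  Total hydrogens = 18.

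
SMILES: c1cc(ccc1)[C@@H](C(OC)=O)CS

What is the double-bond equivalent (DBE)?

5

Molecular formula from the SMILES: C10H12O2S.
DoU = (2C + 2 + N − H − X)/2 = (2·10 + 2 + 0 − 12 − 0)/2 = 10/2 = 5.
(Structurally: 1 ring(s) + 4 π bond(s) = 5.)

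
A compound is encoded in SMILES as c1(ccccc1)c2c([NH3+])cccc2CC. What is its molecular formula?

C14H16N+

Heavy atoms from the SMILES: 14 C, 1 N.
Implicit hydrogens by atom environment:
  8 × C (aromatic): 1 H each → 8
  4 × C (aromatic): no H
  1 × C: 3 H
  1 × C: 2 H
  1 × N (charge +1): 3 H
  Total hydrogens = 16.
Net charge +1.
Molecular formula: C14H16N+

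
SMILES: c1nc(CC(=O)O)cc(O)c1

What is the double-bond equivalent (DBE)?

5

Molecular formula from the SMILES: C7H7NO3.
DoU = (2C + 2 + N − H − X)/2 = (2·7 + 2 + 1 − 7 − 0)/2 = 10/2 = 5.
(Structurally: 1 ring(s) + 4 π bond(s) = 5.)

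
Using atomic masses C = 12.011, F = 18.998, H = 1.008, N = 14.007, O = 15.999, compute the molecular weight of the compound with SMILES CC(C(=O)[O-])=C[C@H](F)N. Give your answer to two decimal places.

132.11

Molecular formula: C5H7FNO2-.
M = 5×12.011 + 1×18.998 + 7×1.008 + 1×14.007 + 2×15.999 = 132.11 g/mol.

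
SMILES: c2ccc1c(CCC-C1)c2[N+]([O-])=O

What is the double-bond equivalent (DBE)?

Molecular formula from the SMILES: C10H11NO2.
DoU = (2C + 2 + N − H − X)/2 = (2·10 + 2 + 1 − 11 − 0)/2 = 12/2 = 6.
(Structurally: 2 ring(s) + 4 π bond(s) = 6.)

6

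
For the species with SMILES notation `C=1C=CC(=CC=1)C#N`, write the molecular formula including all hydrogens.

Heavy atoms from the SMILES: 7 C, 1 N.
Implicit hydrogens by atom environment:
  5 × C (aromatic): 1 H each → 5
  1 × C (aromatic): no H
  1 × C: no H
  1 × N: no H
  Total hydrogens = 5.
Molecular formula: C7H5N

C7H5N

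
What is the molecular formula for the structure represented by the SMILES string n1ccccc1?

C5H5N

Heavy atoms from the SMILES: 5 C, 1 N.
Implicit hydrogens by atom environment:
  5 × C (aromatic): 1 H each → 5
  1 × N (aromatic): no H
  Total hydrogens = 5.
Molecular formula: C5H5N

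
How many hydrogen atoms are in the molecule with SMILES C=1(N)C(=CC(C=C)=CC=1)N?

10

Hydrogens are implicit in SMILES; fill each atom to its normal valence:
  3 × C (aromatic): 1 H each → 3
  3 × C (aromatic): no H
  2 × N: 2 H each → 4
  1 × C: 2 H
  1 × C: 1 H
  Total hydrogens = 10.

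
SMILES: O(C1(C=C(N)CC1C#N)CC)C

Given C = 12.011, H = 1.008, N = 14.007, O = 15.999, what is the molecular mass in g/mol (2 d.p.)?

Molecular formula: C9H14N2O.
M = 9×12.011 + 14×1.008 + 2×14.007 + 1×15.999 = 166.22 g/mol.

166.22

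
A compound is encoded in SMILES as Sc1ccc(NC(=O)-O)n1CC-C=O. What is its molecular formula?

Heavy atoms from the SMILES: 8 C, 2 N, 3 O, 1 S.
Implicit hydrogens by atom environment:
  2 × C: 2 H each → 4
  2 × C (aromatic): 1 H each → 2
  2 × C (aromatic): no H
  2 × O: no H
  1 × C: 1 H
  1 × C: no H
  1 × N: 1 H
  1 × N (aromatic): no H
  1 × O: 1 H
  1 × S: 1 H
  Total hydrogens = 10.
Molecular formula: C8H10N2O3S

C8H10N2O3S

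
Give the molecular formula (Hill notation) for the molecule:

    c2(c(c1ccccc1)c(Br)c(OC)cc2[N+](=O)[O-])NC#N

C14H10BrN3O3

Heavy atoms from the SMILES: 1 Br, 14 C, 3 N, 3 O.
Implicit hydrogens by atom environment:
  6 × C (aromatic): 1 H each → 6
  6 × C (aromatic): no H
  2 × O: no H
  1 × Br: no H
  1 × C: 3 H
  1 × C: no H
  1 × N: 1 H
  1 × N (charge +1): no H
  1 × N: no H
  1 × O (charge -1): no H
  Total hydrogens = 10.
Molecular formula: C14H10BrN3O3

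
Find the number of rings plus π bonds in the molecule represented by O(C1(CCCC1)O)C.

1

Molecular formula from the SMILES: C6H12O2.
DoU = (2C + 2 + N − H − X)/2 = (2·6 + 2 + 0 − 12 − 0)/2 = 2/2 = 1.
(Structurally: 1 ring(s) + 0 π bond(s) = 1.)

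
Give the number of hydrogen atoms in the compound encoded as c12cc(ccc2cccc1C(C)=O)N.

Hydrogens are implicit in SMILES; fill each atom to its normal valence:
  6 × C (aromatic): 1 H each → 6
  4 × C (aromatic): no H
  1 × C: 3 H
  1 × C: no H
  1 × N: 2 H
  1 × O: no H
  Total hydrogens = 11.

11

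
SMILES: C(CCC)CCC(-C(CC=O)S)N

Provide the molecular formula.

C10H21NOS

Heavy atoms from the SMILES: 10 C, 1 N, 1 O, 1 S.
Implicit hydrogens by atom environment:
  6 × C: 2 H each → 12
  3 × C: 1 H each → 3
  1 × C: 3 H
  1 × N: 2 H
  1 × O: no H
  1 × S: 1 H
  Total hydrogens = 21.
Molecular formula: C10H21NOS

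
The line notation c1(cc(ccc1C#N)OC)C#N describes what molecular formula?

Heavy atoms from the SMILES: 9 C, 2 N, 1 O.
Implicit hydrogens by atom environment:
  3 × C (aromatic): 1 H each → 3
  3 × C (aromatic): no H
  2 × C: no H
  2 × N: no H
  1 × C: 3 H
  1 × O: no H
  Total hydrogens = 6.
Molecular formula: C9H6N2O

C9H6N2O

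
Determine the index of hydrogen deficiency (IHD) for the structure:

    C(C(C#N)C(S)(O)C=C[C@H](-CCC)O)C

Molecular formula from the SMILES: C11H19NO2S.
DoU = (2C + 2 + N − H − X)/2 = (2·11 + 2 + 1 − 19 − 0)/2 = 6/2 = 3.
(Structurally: 0 ring(s) + 3 π bond(s) = 3.)

3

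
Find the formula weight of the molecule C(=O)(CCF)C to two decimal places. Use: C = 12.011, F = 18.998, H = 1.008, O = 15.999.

90.10

Molecular formula: C4H7FO.
M = 4×12.011 + 1×18.998 + 7×1.008 + 1×15.999 = 90.10 g/mol.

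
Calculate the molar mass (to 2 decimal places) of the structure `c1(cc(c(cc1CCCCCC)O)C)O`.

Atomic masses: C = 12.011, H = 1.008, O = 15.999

208.30

Molecular formula: C13H20O2.
M = 13×12.011 + 20×1.008 + 2×15.999 = 208.30 g/mol.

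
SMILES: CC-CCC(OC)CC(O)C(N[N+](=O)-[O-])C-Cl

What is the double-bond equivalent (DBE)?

1

Molecular formula from the SMILES: C10H21ClN2O4.
DoU = (2C + 2 + N − H − X)/2 = (2·10 + 2 + 2 − 21 − 1)/2 = 2/2 = 1.
(Structurally: 0 ring(s) + 1 π bond(s) = 1.)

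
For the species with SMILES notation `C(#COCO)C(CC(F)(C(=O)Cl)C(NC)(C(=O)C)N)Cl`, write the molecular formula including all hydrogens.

C11H15Cl2FN2O4

Heavy atoms from the SMILES: 11 C, 2 Cl, 1 F, 2 N, 4 O.
Implicit hydrogens by atom environment:
  6 × C: no H
  3 × O: no H
  2 × C: 3 H each → 6
  2 × C: 2 H each → 4
  2 × Cl: no H
  1 × C: 1 H
  1 × F: no H
  1 × N: 2 H
  1 × N: 1 H
  1 × O: 1 H
  Total hydrogens = 15.
Molecular formula: C11H15Cl2FN2O4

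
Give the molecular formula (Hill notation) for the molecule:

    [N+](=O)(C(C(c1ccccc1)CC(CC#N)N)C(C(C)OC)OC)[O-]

C17H25N3O4

Heavy atoms from the SMILES: 17 C, 3 N, 4 O.
Implicit hydrogens by atom environment:
  5 × C: 1 H each → 5
  5 × C (aromatic): 1 H each → 5
  3 × C: 3 H each → 9
  3 × O: no H
  2 × C: 2 H each → 4
  1 × C: no H
  1 × C (aromatic): no H
  1 × N: 2 H
  1 × N: no H
  1 × N (charge +1): no H
  1 × O (charge -1): no H
  Total hydrogens = 25.
Molecular formula: C17H25N3O4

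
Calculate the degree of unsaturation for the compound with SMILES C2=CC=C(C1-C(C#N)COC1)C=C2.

Molecular formula from the SMILES: C11H11NO.
DoU = (2C + 2 + N − H − X)/2 = (2·11 + 2 + 1 − 11 − 0)/2 = 14/2 = 7.
(Structurally: 2 ring(s) + 5 π bond(s) = 7.)

7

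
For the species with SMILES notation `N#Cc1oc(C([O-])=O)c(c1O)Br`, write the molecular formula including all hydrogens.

Heavy atoms from the SMILES: 1 Br, 6 C, 1 N, 4 O.
Implicit hydrogens by atom environment:
  4 × C (aromatic): no H
  2 × C: no H
  1 × Br: no H
  1 × N: no H
  1 × O: 1 H
  1 × O (aromatic): no H
  1 × O: no H
  1 × O (charge -1): no H
  Total hydrogens = 1.
Net charge -1.
Molecular formula: C6HBrNO4-

C6HBrNO4-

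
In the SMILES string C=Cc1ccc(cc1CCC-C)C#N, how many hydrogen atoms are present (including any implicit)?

15

Hydrogens are implicit in SMILES; fill each atom to its normal valence:
  4 × C: 2 H each → 8
  3 × C (aromatic): 1 H each → 3
  3 × C (aromatic): no H
  1 × C: 3 H
  1 × C: 1 H
  1 × C: no H
  1 × N: no H
  Total hydrogens = 15.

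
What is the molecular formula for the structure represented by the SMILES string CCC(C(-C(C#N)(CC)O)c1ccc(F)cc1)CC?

Heavy atoms from the SMILES: 16 C, 1 F, 1 N, 1 O.
Implicit hydrogens by atom environment:
  4 × C (aromatic): 1 H each → 4
  3 × C: 3 H each → 9
  3 × C: 2 H each → 6
  2 × C: 1 H each → 2
  2 × C: no H
  2 × C (aromatic): no H
  1 × F: no H
  1 × N: no H
  1 × O: 1 H
  Total hydrogens = 22.
Molecular formula: C16H22FNO

C16H22FNO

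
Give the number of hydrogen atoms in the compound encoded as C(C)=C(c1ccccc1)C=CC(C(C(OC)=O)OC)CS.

22

Hydrogens are implicit in SMILES; fill each atom to its normal valence:
  5 × C: 1 H each → 5
  5 × C (aromatic): 1 H each → 5
  3 × C: 3 H each → 9
  3 × O: no H
  2 × C: no H
  1 × C: 2 H
  1 × C (aromatic): no H
  1 × S: 1 H
  Total hydrogens = 22.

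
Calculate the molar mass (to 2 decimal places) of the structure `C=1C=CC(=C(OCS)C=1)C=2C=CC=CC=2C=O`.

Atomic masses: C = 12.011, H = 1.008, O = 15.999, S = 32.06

244.31

Molecular formula: C14H12O2S.
M = 14×12.011 + 12×1.008 + 2×15.999 + 1×32.06 = 244.31 g/mol.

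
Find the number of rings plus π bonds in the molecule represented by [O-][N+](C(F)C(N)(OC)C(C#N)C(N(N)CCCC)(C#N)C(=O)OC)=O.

Molecular formula from the SMILES: C13H21FN6O5.
DoU = (2C + 2 + N − H − X)/2 = (2·13 + 2 + 6 − 21 − 1)/2 = 12/2 = 6.
(Structurally: 0 ring(s) + 6 π bond(s) = 6.)

6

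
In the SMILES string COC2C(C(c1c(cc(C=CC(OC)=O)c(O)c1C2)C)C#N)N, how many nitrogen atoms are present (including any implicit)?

2

The symbol for nitrogen appears 2 times in the SMILES.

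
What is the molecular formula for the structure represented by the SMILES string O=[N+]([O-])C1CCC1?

C4H7NO2

Heavy atoms from the SMILES: 4 C, 1 N, 2 O.
Implicit hydrogens by atom environment:
  3 × C: 2 H each → 6
  1 × C: 1 H
  1 × N (charge +1): no H
  1 × O: no H
  1 × O (charge -1): no H
  Total hydrogens = 7.
Molecular formula: C4H7NO2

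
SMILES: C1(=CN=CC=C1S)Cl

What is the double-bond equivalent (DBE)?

Molecular formula from the SMILES: C5H4ClNS.
DoU = (2C + 2 + N − H − X)/2 = (2·5 + 2 + 1 − 4 − 1)/2 = 8/2 = 4.
(Structurally: 1 ring(s) + 3 π bond(s) = 4.)

4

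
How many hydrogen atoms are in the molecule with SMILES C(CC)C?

Hydrogens are implicit in SMILES; fill each atom to its normal valence:
  2 × C: 3 H each → 6
  2 × C: 2 H each → 4
  Total hydrogens = 10.

10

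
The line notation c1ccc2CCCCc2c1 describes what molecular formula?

C10H12

Heavy atoms from the SMILES: 10 C.
Implicit hydrogens by atom environment:
  4 × C: 2 H each → 8
  4 × C (aromatic): 1 H each → 4
  2 × C (aromatic): no H
  Total hydrogens = 12.
Molecular formula: C10H12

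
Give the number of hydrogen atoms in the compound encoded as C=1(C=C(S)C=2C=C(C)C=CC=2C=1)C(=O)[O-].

9

Hydrogens are implicit in SMILES; fill each atom to its normal valence:
  5 × C (aromatic): 1 H each → 5
  5 × C (aromatic): no H
  1 × C: 3 H
  1 × C: no H
  1 × O: no H
  1 × O (charge -1): no H
  1 × S: 1 H
  Total hydrogens = 9.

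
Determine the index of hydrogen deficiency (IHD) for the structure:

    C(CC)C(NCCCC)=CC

Molecular formula from the SMILES: C10H21N.
DoU = (2C + 2 + N − H − X)/2 = (2·10 + 2 + 1 − 21 − 0)/2 = 2/2 = 1.
(Structurally: 0 ring(s) + 1 π bond(s) = 1.)

1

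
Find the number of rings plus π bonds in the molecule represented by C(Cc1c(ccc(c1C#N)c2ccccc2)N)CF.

10

Molecular formula from the SMILES: C16H15FN2.
DoU = (2C + 2 + N − H − X)/2 = (2·16 + 2 + 2 − 15 − 1)/2 = 20/2 = 10.
(Structurally: 2 ring(s) + 8 π bond(s) = 10.)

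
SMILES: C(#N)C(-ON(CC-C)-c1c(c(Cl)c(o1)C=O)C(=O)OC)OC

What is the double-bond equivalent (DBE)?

7

Molecular formula from the SMILES: C13H15ClN2O6.
DoU = (2C + 2 + N − H − X)/2 = (2·13 + 2 + 2 − 15 − 1)/2 = 14/2 = 7.
(Structurally: 1 ring(s) + 6 π bond(s) = 7.)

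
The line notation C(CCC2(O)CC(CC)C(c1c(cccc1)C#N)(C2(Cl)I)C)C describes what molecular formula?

C19H25ClINO

Heavy atoms from the SMILES: 19 C, 1 Cl, 1 I, 1 N, 1 O.
Implicit hydrogens by atom environment:
  5 × C: 2 H each → 10
  4 × C (aromatic): 1 H each → 4
  4 × C: no H
  3 × C: 3 H each → 9
  2 × C (aromatic): no H
  1 × C: 1 H
  1 × Cl: no H
  1 × I: no H
  1 × N: no H
  1 × O: 1 H
  Total hydrogens = 25.
Molecular formula: C19H25ClINO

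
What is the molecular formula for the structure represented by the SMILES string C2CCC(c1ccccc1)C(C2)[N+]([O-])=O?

C12H15NO2

Heavy atoms from the SMILES: 12 C, 1 N, 2 O.
Implicit hydrogens by atom environment:
  5 × C (aromatic): 1 H each → 5
  4 × C: 2 H each → 8
  2 × C: 1 H each → 2
  1 × C (aromatic): no H
  1 × N (charge +1): no H
  1 × O: no H
  1 × O (charge -1): no H
  Total hydrogens = 15.
Molecular formula: C12H15NO2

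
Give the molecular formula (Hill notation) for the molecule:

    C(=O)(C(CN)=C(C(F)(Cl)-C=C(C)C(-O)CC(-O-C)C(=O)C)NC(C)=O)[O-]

Heavy atoms from the SMILES: 16 C, 1 Cl, 1 F, 2 N, 6 O.
Implicit hydrogens by atom environment:
  7 × C: no H
  4 × C: 3 H each → 12
  4 × O: no H
  3 × C: 1 H each → 3
  2 × C: 2 H each → 4
  1 × Cl: no H
  1 × F: no H
  1 × N: 2 H
  1 × N: 1 H
  1 × O: 1 H
  1 × O (charge -1): no H
  Total hydrogens = 23.
Net charge -1.
Molecular formula: C16H23ClFN2O6-

C16H23ClFN2O6-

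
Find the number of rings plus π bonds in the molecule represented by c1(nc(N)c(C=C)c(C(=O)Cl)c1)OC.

Molecular formula from the SMILES: C9H9ClN2O2.
DoU = (2C + 2 + N − H − X)/2 = (2·9 + 2 + 2 − 9 − 1)/2 = 12/2 = 6.
(Structurally: 1 ring(s) + 5 π bond(s) = 6.)

6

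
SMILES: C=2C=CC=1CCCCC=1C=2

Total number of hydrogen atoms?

12

Hydrogens are implicit in SMILES; fill each atom to its normal valence:
  4 × C: 2 H each → 8
  4 × C (aromatic): 1 H each → 4
  2 × C (aromatic): no H
  Total hydrogens = 12.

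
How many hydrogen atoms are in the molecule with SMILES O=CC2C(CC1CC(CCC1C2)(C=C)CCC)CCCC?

Hydrogens are implicit in SMILES; fill each atom to its normal valence:
  11 × C: 2 H each → 22
  6 × C: 1 H each → 6
  2 × C: 3 H each → 6
  1 × C: no H
  1 × O: no H
  Total hydrogens = 34.

34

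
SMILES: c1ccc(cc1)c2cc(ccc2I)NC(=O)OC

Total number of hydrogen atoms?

12

Hydrogens are implicit in SMILES; fill each atom to its normal valence:
  8 × C (aromatic): 1 H each → 8
  4 × C (aromatic): no H
  2 × O: no H
  1 × C: 3 H
  1 × C: no H
  1 × I: no H
  1 × N: 1 H
  Total hydrogens = 12.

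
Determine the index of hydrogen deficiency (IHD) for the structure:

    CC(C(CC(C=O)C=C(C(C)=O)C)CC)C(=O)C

Molecular formula from the SMILES: C15H24O3.
DoU = (2C + 2 + N − H − X)/2 = (2·15 + 2 + 0 − 24 − 0)/2 = 8/2 = 4.
(Structurally: 0 ring(s) + 4 π bond(s) = 4.)

4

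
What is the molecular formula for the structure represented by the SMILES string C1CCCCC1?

Heavy atoms from the SMILES: 6 C.
Implicit hydrogens by atom environment:
  6 × C: 2 H each → 12
  Total hydrogens = 12.
Molecular formula: C6H12

C6H12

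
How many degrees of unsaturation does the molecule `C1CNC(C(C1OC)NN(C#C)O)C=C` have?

Molecular formula from the SMILES: C10H17N3O2.
DoU = (2C + 2 + N − H − X)/2 = (2·10 + 2 + 3 − 17 − 0)/2 = 8/2 = 4.
(Structurally: 1 ring(s) + 3 π bond(s) = 4.)

4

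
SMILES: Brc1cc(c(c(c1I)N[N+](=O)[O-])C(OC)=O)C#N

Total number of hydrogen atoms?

Hydrogens are implicit in SMILES; fill each atom to its normal valence:
  5 × C (aromatic): no H
  3 × O: no H
  2 × C: no H
  1 × Br: no H
  1 × C: 3 H
  1 × C (aromatic): 1 H
  1 × I: no H
  1 × N: 1 H
  1 × N (charge +1): no H
  1 × N: no H
  1 × O (charge -1): no H
  Total hydrogens = 5.

5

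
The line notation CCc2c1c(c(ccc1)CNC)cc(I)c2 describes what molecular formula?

Heavy atoms from the SMILES: 14 C, 1 I, 1 N.
Implicit hydrogens by atom environment:
  5 × C (aromatic): 1 H each → 5
  5 × C (aromatic): no H
  2 × C: 3 H each → 6
  2 × C: 2 H each → 4
  1 × I: no H
  1 × N: 1 H
  Total hydrogens = 16.
Molecular formula: C14H16IN

C14H16IN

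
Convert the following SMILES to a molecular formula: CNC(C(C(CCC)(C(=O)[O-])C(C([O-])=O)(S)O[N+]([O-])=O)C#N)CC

Heavy atoms from the SMILES: 13 C, 3 N, 7 O, 1 S.
Implicit hydrogens by atom environment:
  5 × C: no H
  4 × O: no H
  3 × C: 3 H each → 9
  3 × C: 2 H each → 6
  3 × O (charge -1): no H
  2 × C: 1 H each → 2
  1 × N: 1 H
  1 × N (charge +1): no H
  1 × N: no H
  1 × S: 1 H
  Total hydrogens = 19.
Net charge -2.
Molecular formula: [C13H19N3O7S]2-

[C13H19N3O7S]2-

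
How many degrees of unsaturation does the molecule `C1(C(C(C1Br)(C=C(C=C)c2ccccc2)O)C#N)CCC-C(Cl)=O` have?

Molecular formula from the SMILES: C19H19BrClNO2.
DoU = (2C + 2 + N − H − X)/2 = (2·19 + 2 + 1 − 19 − 2)/2 = 20/2 = 10.
(Structurally: 2 ring(s) + 8 π bond(s) = 10.)

10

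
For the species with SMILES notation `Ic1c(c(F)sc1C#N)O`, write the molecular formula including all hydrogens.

C5HFINOS

Heavy atoms from the SMILES: 5 C, 1 F, 1 I, 1 N, 1 O, 1 S.
Implicit hydrogens by atom environment:
  4 × C (aromatic): no H
  1 × C: no H
  1 × F: no H
  1 × I: no H
  1 × N: no H
  1 × O: 1 H
  1 × S (aromatic): no H
  Total hydrogens = 1.
Molecular formula: C5HFINOS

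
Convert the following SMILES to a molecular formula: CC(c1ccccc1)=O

Heavy atoms from the SMILES: 8 C, 1 O.
Implicit hydrogens by atom environment:
  5 × C (aromatic): 1 H each → 5
  1 × C: 3 H
  1 × C (aromatic): no H
  1 × C: no H
  1 × O: no H
  Total hydrogens = 8.
Molecular formula: C8H8O

C8H8O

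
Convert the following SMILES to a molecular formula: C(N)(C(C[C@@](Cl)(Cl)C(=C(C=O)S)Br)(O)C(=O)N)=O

Heavy atoms from the SMILES: 1 Br, 8 C, 2 Cl, 2 N, 4 O, 1 S.
Implicit hydrogens by atom environment:
  6 × C: no H
  3 × O: no H
  2 × Cl: no H
  2 × N: 2 H each → 4
  1 × Br: no H
  1 × C: 2 H
  1 × C: 1 H
  1 × O: 1 H
  1 × S: 1 H
  Total hydrogens = 9.
Molecular formula: C8H9BrCl2N2O4S

C8H9BrCl2N2O4S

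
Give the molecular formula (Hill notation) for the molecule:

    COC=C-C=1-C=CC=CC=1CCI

Heavy atoms from the SMILES: 11 C, 1 I, 1 O.
Implicit hydrogens by atom environment:
  4 × C (aromatic): 1 H each → 4
  2 × C: 2 H each → 4
  2 × C: 1 H each → 2
  2 × C (aromatic): no H
  1 × C: 3 H
  1 × I: no H
  1 × O: no H
  Total hydrogens = 13.
Molecular formula: C11H13IO

C11H13IO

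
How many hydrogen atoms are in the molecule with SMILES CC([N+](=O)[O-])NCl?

Hydrogens are implicit in SMILES; fill each atom to its normal valence:
  1 × C: 3 H
  1 × C: 1 H
  1 × Cl: no H
  1 × N: 1 H
  1 × N (charge +1): no H
  1 × O: no H
  1 × O (charge -1): no H
  Total hydrogens = 5.

5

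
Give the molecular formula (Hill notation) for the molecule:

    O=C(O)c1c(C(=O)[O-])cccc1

Heavy atoms from the SMILES: 8 C, 4 O.
Implicit hydrogens by atom environment:
  4 × C (aromatic): 1 H each → 4
  2 × C (aromatic): no H
  2 × C: no H
  2 × O: no H
  1 × O: 1 H
  1 × O (charge -1): no H
  Total hydrogens = 5.
Net charge -1.
Molecular formula: C8H5O4-

C8H5O4-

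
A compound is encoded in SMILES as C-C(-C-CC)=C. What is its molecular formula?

Heavy atoms from the SMILES: 6 C.
Implicit hydrogens by atom environment:
  3 × C: 2 H each → 6
  2 × C: 3 H each → 6
  1 × C: no H
  Total hydrogens = 12.
Molecular formula: C6H12

C6H12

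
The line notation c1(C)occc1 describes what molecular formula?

C5H6O

Heavy atoms from the SMILES: 5 C, 1 O.
Implicit hydrogens by atom environment:
  3 × C (aromatic): 1 H each → 3
  1 × C: 3 H
  1 × C (aromatic): no H
  1 × O (aromatic): no H
  Total hydrogens = 6.
Molecular formula: C5H6O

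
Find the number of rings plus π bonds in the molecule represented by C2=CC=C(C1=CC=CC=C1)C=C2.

8

Molecular formula from the SMILES: C12H10.
DoU = (2C + 2 + N − H − X)/2 = (2·12 + 2 + 0 − 10 − 0)/2 = 16/2 = 8.
(Structurally: 2 ring(s) + 6 π bond(s) = 8.)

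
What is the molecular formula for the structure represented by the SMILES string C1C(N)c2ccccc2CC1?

C10H13N

Heavy atoms from the SMILES: 10 C, 1 N.
Implicit hydrogens by atom environment:
  4 × C (aromatic): 1 H each → 4
  3 × C: 2 H each → 6
  2 × C (aromatic): no H
  1 × C: 1 H
  1 × N: 2 H
  Total hydrogens = 13.
Molecular formula: C10H13N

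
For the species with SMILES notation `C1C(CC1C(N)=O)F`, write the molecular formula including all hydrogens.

C5H8FNO

Heavy atoms from the SMILES: 5 C, 1 F, 1 N, 1 O.
Implicit hydrogens by atom environment:
  2 × C: 2 H each → 4
  2 × C: 1 H each → 2
  1 × C: no H
  1 × F: no H
  1 × N: 2 H
  1 × O: no H
  Total hydrogens = 8.
Molecular formula: C5H8FNO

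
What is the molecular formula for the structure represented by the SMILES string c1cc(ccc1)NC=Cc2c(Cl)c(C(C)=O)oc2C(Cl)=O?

Heavy atoms from the SMILES: 15 C, 2 Cl, 1 N, 3 O.
Implicit hydrogens by atom environment:
  5 × C (aromatic): 1 H each → 5
  5 × C (aromatic): no H
  2 × C: 1 H each → 2
  2 × C: no H
  2 × Cl: no H
  2 × O: no H
  1 × C: 3 H
  1 × N: 1 H
  1 × O (aromatic): no H
  Total hydrogens = 11.
Molecular formula: C15H11Cl2NO3

C15H11Cl2NO3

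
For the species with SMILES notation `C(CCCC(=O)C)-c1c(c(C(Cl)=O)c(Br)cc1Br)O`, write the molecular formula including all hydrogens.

C13H13Br2ClO3

Heavy atoms from the SMILES: 2 Br, 13 C, 1 Cl, 3 O.
Implicit hydrogens by atom environment:
  5 × C (aromatic): no H
  4 × C: 2 H each → 8
  2 × Br: no H
  2 × C: no H
  2 × O: no H
  1 × C: 3 H
  1 × C (aromatic): 1 H
  1 × Cl: no H
  1 × O: 1 H
  Total hydrogens = 13.
Molecular formula: C13H13Br2ClO3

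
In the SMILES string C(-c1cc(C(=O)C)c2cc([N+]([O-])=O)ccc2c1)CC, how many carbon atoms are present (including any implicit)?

15

The symbol for carbon appears 15 times in the SMILES. Lowercase c denotes aromatic carbon and counts toward C.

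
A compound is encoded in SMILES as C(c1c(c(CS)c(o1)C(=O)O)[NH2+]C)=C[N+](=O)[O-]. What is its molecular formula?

Heavy atoms from the SMILES: 9 C, 2 N, 5 O, 1 S.
Implicit hydrogens by atom environment:
  4 × C (aromatic): no H
  2 × C: 1 H each → 2
  2 × O: no H
  1 × C: 3 H
  1 × C: 2 H
  1 × C: no H
  1 × N (charge +1): 2 H
  1 × N (charge +1): no H
  1 × O: 1 H
  1 × O (aromatic): no H
  1 × O (charge -1): no H
  1 × S: 1 H
  Total hydrogens = 11.
Net charge +1.
Molecular formula: C9H11N2O5S+

C9H11N2O5S+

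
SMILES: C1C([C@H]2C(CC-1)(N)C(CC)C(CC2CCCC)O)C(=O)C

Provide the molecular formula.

Heavy atoms from the SMILES: 18 C, 1 N, 2 O.
Implicit hydrogens by atom environment:
  8 × C: 2 H each → 16
  5 × C: 1 H each → 5
  3 × C: 3 H each → 9
  2 × C: no H
  1 × N: 2 H
  1 × O: 1 H
  1 × O: no H
  Total hydrogens = 33.
Molecular formula: C18H33NO2

C18H33NO2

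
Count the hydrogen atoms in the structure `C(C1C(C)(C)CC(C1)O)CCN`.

21

Hydrogens are implicit in SMILES; fill each atom to its normal valence:
  5 × C: 2 H each → 10
  2 × C: 3 H each → 6
  2 × C: 1 H each → 2
  1 × C: no H
  1 × N: 2 H
  1 × O: 1 H
  Total hydrogens = 21.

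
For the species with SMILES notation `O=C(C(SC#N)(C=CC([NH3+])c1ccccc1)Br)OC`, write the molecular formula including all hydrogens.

C13H14BrN2O2S+

Heavy atoms from the SMILES: 1 Br, 13 C, 2 N, 2 O, 1 S.
Implicit hydrogens by atom environment:
  5 × C (aromatic): 1 H each → 5
  3 × C: 1 H each → 3
  3 × C: no H
  2 × O: no H
  1 × Br: no H
  1 × C: 3 H
  1 × C (aromatic): no H
  1 × N (charge +1): 3 H
  1 × N: no H
  1 × S: no H
  Total hydrogens = 14.
Net charge +1.
Molecular formula: C13H14BrN2O2S+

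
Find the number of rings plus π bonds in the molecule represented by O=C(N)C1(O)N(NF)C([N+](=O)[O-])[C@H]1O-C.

Molecular formula from the SMILES: C5H9FN4O5.
DoU = (2C + 2 + N − H − X)/2 = (2·5 + 2 + 4 − 9 − 1)/2 = 6/2 = 3.
(Structurally: 1 ring(s) + 2 π bond(s) = 3.)

3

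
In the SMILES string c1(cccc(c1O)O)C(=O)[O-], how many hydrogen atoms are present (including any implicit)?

Hydrogens are implicit in SMILES; fill each atom to its normal valence:
  3 × C (aromatic): 1 H each → 3
  3 × C (aromatic): no H
  2 × O: 1 H each → 2
  1 × C: no H
  1 × O: no H
  1 × O (charge -1): no H
  Total hydrogens = 5.

5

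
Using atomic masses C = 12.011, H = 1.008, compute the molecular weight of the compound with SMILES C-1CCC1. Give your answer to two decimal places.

Molecular formula: C4H8.
M = 4×12.011 + 8×1.008 = 56.11 g/mol.

56.11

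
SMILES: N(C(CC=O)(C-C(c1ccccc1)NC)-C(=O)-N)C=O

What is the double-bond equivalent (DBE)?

Molecular formula from the SMILES: C14H19N3O3.
DoU = (2C + 2 + N − H − X)/2 = (2·14 + 2 + 3 − 19 − 0)/2 = 14/2 = 7.
(Structurally: 1 ring(s) + 6 π bond(s) = 7.)

7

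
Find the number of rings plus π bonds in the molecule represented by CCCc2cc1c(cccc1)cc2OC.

Molecular formula from the SMILES: C14H16O.
DoU = (2C + 2 + N − H − X)/2 = (2·14 + 2 + 0 − 16 − 0)/2 = 14/2 = 7.
(Structurally: 2 ring(s) + 5 π bond(s) = 7.)

7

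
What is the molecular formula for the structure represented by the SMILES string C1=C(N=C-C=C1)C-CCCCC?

C11H17N

Heavy atoms from the SMILES: 11 C, 1 N.
Implicit hydrogens by atom environment:
  5 × C: 2 H each → 10
  4 × C (aromatic): 1 H each → 4
  1 × C: 3 H
  1 × C (aromatic): no H
  1 × N (aromatic): no H
  Total hydrogens = 17.
Molecular formula: C11H17N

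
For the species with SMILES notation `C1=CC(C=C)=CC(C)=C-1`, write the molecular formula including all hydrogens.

Heavy atoms from the SMILES: 9 C.
Implicit hydrogens by atom environment:
  4 × C (aromatic): 1 H each → 4
  2 × C (aromatic): no H
  1 × C: 3 H
  1 × C: 2 H
  1 × C: 1 H
  Total hydrogens = 10.
Molecular formula: C9H10

C9H10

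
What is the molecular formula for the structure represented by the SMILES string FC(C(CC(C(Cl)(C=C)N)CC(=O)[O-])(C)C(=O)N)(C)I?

C12H18ClFIN2O3-

Heavy atoms from the SMILES: 12 C, 1 Cl, 1 F, 1 I, 2 N, 3 O.
Implicit hydrogens by atom environment:
  5 × C: no H
  3 × C: 2 H each → 6
  2 × C: 3 H each → 6
  2 × C: 1 H each → 2
  2 × N: 2 H each → 4
  2 × O: no H
  1 × Cl: no H
  1 × F: no H
  1 × I: no H
  1 × O (charge -1): no H
  Total hydrogens = 18.
Net charge -1.
Molecular formula: C12H18ClFIN2O3-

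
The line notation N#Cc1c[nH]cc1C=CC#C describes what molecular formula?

C9H6N2

Heavy atoms from the SMILES: 9 C, 2 N.
Implicit hydrogens by atom environment:
  3 × C: 1 H each → 3
  2 × C (aromatic): 1 H each → 2
  2 × C (aromatic): no H
  2 × C: no H
  1 × N (aromatic): 1 H
  1 × N: no H
  Total hydrogens = 6.
Molecular formula: C9H6N2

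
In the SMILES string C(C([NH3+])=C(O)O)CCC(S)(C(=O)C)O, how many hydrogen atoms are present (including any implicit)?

16

Hydrogens are implicit in SMILES; fill each atom to its normal valence:
  4 × C: no H
  3 × C: 2 H each → 6
  3 × O: 1 H each → 3
  1 × C: 3 H
  1 × N (charge +1): 3 H
  1 × O: no H
  1 × S: 1 H
  Total hydrogens = 16.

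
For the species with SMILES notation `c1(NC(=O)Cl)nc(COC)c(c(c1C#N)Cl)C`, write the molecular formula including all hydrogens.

C10H9Cl2N3O2

Heavy atoms from the SMILES: 10 C, 2 Cl, 3 N, 2 O.
Implicit hydrogens by atom environment:
  5 × C (aromatic): no H
  2 × C: 3 H each → 6
  2 × C: no H
  2 × Cl: no H
  2 × O: no H
  1 × C: 2 H
  1 × N: 1 H
  1 × N (aromatic): no H
  1 × N: no H
  Total hydrogens = 9.
Molecular formula: C10H9Cl2N3O2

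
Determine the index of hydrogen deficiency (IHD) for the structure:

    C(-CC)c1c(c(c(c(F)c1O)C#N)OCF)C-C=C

7

Molecular formula from the SMILES: C14H15F2NO2.
DoU = (2C + 2 + N − H − X)/2 = (2·14 + 2 + 1 − 15 − 2)/2 = 14/2 = 7.
(Structurally: 1 ring(s) + 6 π bond(s) = 7.)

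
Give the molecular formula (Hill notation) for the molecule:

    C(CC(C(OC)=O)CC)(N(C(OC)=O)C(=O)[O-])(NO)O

C10H17N2O8-

Heavy atoms from the SMILES: 10 C, 2 N, 8 O.
Implicit hydrogens by atom environment:
  5 × O: no H
  4 × C: no H
  3 × C: 3 H each → 9
  2 × C: 2 H each → 4
  2 × O: 1 H each → 2
  1 × C: 1 H
  1 × N: 1 H
  1 × N: no H
  1 × O (charge -1): no H
  Total hydrogens = 17.
Net charge -1.
Molecular formula: C10H17N2O8-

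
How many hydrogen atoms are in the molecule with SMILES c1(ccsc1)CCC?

Hydrogens are implicit in SMILES; fill each atom to its normal valence:
  3 × C (aromatic): 1 H each → 3
  2 × C: 2 H each → 4
  1 × C: 3 H
  1 × C (aromatic): no H
  1 × S (aromatic): no H
  Total hydrogens = 10.

10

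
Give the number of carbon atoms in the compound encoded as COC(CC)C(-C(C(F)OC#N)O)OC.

9

The symbol for carbon appears 9 times in the SMILES.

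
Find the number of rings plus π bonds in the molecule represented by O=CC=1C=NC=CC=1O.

5

Molecular formula from the SMILES: C6H5NO2.
DoU = (2C + 2 + N − H − X)/2 = (2·6 + 2 + 1 − 5 − 0)/2 = 10/2 = 5.
(Structurally: 1 ring(s) + 4 π bond(s) = 5.)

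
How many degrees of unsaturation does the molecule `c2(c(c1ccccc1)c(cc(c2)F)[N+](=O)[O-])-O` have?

9

Molecular formula from the SMILES: C12H8FNO3.
DoU = (2C + 2 + N − H − X)/2 = (2·12 + 2 + 1 − 8 − 1)/2 = 18/2 = 9.
(Structurally: 2 ring(s) + 7 π bond(s) = 9.)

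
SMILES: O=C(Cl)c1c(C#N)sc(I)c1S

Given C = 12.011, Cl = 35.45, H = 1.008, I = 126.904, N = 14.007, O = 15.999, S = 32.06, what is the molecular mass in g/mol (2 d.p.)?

329.55

Molecular formula: C6HClINOS2.
M = 6×12.011 + 1×35.45 + 1×1.008 + 1×126.904 + 1×14.007 + 1×15.999 + 2×32.06 = 329.55 g/mol.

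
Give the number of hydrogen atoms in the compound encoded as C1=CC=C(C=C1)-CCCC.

Hydrogens are implicit in SMILES; fill each atom to its normal valence:
  5 × C (aromatic): 1 H each → 5
  3 × C: 2 H each → 6
  1 × C: 3 H
  1 × C (aromatic): no H
  Total hydrogens = 14.

14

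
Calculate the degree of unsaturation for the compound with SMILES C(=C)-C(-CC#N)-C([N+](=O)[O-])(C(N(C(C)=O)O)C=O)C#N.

Molecular formula from the SMILES: C11H12N4O5.
DoU = (2C + 2 + N − H − X)/2 = (2·11 + 2 + 4 − 12 − 0)/2 = 16/2 = 8.
(Structurally: 0 ring(s) + 8 π bond(s) = 8.)

8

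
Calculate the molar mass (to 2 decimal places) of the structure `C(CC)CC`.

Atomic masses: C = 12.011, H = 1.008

72.15

Molecular formula: C5H12.
M = 5×12.011 + 12×1.008 = 72.15 g/mol.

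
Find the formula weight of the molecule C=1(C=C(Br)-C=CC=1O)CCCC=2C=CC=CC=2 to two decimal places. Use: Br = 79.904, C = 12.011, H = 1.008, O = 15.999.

Molecular formula: C15H15BrO.
M = 1×79.904 + 15×12.011 + 15×1.008 + 1×15.999 = 291.19 g/mol.

291.19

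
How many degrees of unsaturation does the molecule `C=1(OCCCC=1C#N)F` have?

Molecular formula from the SMILES: C6H6FNO.
DoU = (2C + 2 + N − H − X)/2 = (2·6 + 2 + 1 − 6 − 1)/2 = 8/2 = 4.
(Structurally: 1 ring(s) + 3 π bond(s) = 4.)

4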